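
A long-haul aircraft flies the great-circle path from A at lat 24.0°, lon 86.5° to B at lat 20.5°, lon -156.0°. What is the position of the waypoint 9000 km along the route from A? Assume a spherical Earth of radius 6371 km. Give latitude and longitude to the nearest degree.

From cos δ = sin φ₁ sin φ₂ + cos φ₁ cos φ₂ cos Δλ, the central angle is δ ≈ 1.826 rad (104.6°). The total great-circle distance is δ·R ≈ 1.826 × 6371 ≈ 11635 km, so the target fraction is f = 9000/11635 ≈ 0.774.
Interpolate at f ≈ 0.774 with slerp weights a = sin((1−f)δ)/sin δ ≈ 0.415, b = sin(fδ)/sin δ ≈ 1.021.
p = a·p₁ + b·p₂ ≈ (-0.850, -0.010, 0.526); φ = arcsin(p_z) ≈ 31.76°, λ = atan2(p_y, p_x) ≈ -179.32°.

≈ lat 32°, lon -179°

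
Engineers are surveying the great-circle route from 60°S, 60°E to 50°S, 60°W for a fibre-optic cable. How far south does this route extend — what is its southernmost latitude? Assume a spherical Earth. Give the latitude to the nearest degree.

The great circle lies in the plane with unit normal n̂ = (p₁ × p₂)/|p₁ × p₂|.
Here n̂_z ≈ -0.322; the vertex latitude is φ_max = arccos|n̂_z| ≈ 71.2°.
Check via Clairaut: cos φ_max = |cos φ₁| · sin C = cos(60.0°)·sin(139.9°) ≈ 0.322, again giving ≈ 71.2°.

≈ 71°S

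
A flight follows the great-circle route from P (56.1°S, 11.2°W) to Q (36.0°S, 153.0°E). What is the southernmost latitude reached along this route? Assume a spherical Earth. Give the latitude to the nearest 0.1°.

≈ 82.9°S

The great circle lies in the plane with unit normal n̂ = (p₁ × p₂)/|p₁ × p₂|.
Here n̂_z ≈ +0.123; the vertex latitude is φ_max = arccos|n̂_z| ≈ 82.9°.
Check via Clairaut: cos φ_max = |cos φ₁| · sin C = cos(56.1°)·sin(167.3°) ≈ 0.123, again giving ≈ 82.9°.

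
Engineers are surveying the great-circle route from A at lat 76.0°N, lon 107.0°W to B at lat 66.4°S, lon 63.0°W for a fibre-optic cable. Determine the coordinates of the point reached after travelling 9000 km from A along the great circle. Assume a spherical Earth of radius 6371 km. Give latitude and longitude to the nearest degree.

From cos δ = sin φ₁ sin φ₂ + cos φ₁ cos φ₂ cos Δλ, the central angle is δ ≈ 2.531 rad (145.0°). The total great-circle distance is δ·R ≈ 2.531 × 6371 ≈ 16127 km, so the target fraction is f = 9000/16127 ≈ 0.558.
Interpolate at f ≈ 0.558 with slerp weights a = sin((1−f)δ)/sin δ ≈ 1.569, b = sin(fδ)/sin δ ≈ 1.723.
p = a·p₁ + b·p₂ ≈ (0.202, -0.978, -0.056); φ = arcsin(p_z) ≈ -3.21°, λ = atan2(p_y, p_x) ≈ -78.32°.

≈ lat 3°S, lon 78°W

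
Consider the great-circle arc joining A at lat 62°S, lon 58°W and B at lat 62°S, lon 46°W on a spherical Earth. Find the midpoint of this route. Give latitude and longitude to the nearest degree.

Write both endpoints as unit vectors p₁, p₂ with components (cos φ cos λ, cos φ sin λ, sin φ).
The central angle between the endpoints is δ = arccos(p₁·p₂) ≈ 0.098 rad (5.6°).
Interpolate at f = 1/2 with slerp weights a = sin((1−f)δ)/sin δ ≈ 0.501, b = sin(fδ)/sin δ ≈ 0.501.
p = a·p₁ + b·p₂ ≈ (0.288, -0.368, -0.884); φ = arcsin(p_z) ≈ -62.13°, λ = atan2(p_y, p_x) ≈ -52.00°.

≈ lat 62°S, lon 52°W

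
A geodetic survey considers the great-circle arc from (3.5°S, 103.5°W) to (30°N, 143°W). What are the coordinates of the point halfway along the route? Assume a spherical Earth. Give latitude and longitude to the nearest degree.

≈ (14°N, 122°W)

From cos δ = sin φ₁ sin φ₂ + cos φ₁ cos φ₂ cos Δλ, the central angle is δ ≈ 0.881 rad (50.5°).
Interpolate at f = 1/2 with slerp weights a = sin((1−f)δ)/sin δ ≈ 0.553, b = sin(fδ)/sin δ ≈ 0.553.
p = a·p₁ + b·p₂ ≈ (-0.511, -0.825, 0.243); φ = arcsin(p_z) ≈ 14.04°, λ = atan2(p_y, p_x) ≈ -121.79°.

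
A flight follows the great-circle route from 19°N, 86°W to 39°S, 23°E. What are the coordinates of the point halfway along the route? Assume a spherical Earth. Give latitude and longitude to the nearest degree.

Write both endpoints as unit vectors p₁, p₂ with components (cos φ cos λ, cos φ sin λ, sin φ).
The central angle between the endpoints is δ = arccos(p₁·p₂) ≈ 2.031 rad (116.4°).
Interpolate at f = 1/2 with slerp weights a = sin((1−f)δ)/sin δ ≈ 0.948, b = sin(fδ)/sin δ ≈ 0.948.
p = a·p₁ + b·p₂ ≈ (0.741, -0.607, -0.288); φ = arcsin(p_z) ≈ -16.74°, λ = atan2(p_y, p_x) ≈ -39.30°.

≈ 17°S, 39°W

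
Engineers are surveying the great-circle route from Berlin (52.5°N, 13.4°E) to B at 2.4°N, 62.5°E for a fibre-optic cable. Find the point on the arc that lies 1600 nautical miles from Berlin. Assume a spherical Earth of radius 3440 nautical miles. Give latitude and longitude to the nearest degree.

≈ 34°N, 40°E

Convert each endpoint to a unit vector on the sphere (x = cos φ cos λ, y = cos φ sin λ, z = sin φ).
The central angle between the endpoints is δ = arccos(p₁·p₂) ≈ 1.125 rad (64.4°). The total great-circle distance is δ·R ≈ 1.125 × 3440 ≈ 3869 nmi, so the target fraction is f = 1600/3869 ≈ 0.414.
Interpolate at f ≈ 0.414 with slerp weights a = sin((1−f)δ)/sin δ ≈ 0.679, b = sin(fδ)/sin δ ≈ 0.497.
p = a·p₁ + b·p₂ ≈ (0.632, 0.536, 0.560); φ = arcsin(p_z) ≈ 34.04°, λ = atan2(p_y, p_x) ≈ 40.34°.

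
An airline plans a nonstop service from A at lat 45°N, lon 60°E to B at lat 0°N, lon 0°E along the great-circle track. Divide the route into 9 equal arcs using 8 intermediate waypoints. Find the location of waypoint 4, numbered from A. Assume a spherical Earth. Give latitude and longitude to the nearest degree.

Write both endpoints as unit vectors p₁, p₂ with components (cos φ cos λ, cos φ sin λ, sin φ).
The central angle between the endpoints is δ = arccos(p₁·p₂) ≈ 1.209 rad (69.3°).
Interpolate at f = 4/9 with slerp weights a = sin((1−f)δ)/sin δ ≈ 0.665, b = sin(fδ)/sin δ ≈ 0.547.
p = a·p₁ + b·p₂ ≈ (0.783, 0.408, 0.471); φ = arcsin(p_z) ≈ 28.07°, λ = atan2(p_y, p_x) ≈ 27.51°.

≈ lat 28°N, lon 28°E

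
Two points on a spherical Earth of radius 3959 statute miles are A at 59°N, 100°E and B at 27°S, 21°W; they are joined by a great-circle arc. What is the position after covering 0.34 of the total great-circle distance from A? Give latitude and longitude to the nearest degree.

≈ 44°N, 30°E

From cos δ = sin φ₁ sin φ₂ + cos φ₁ cos φ₂ cos Δλ, the central angle is δ ≈ 2.247 rad (128.7°).
Interpolate at f = 0.34 with slerp weights a = sin((1−f)δ)/sin δ ≈ 1.277, b = sin(fδ)/sin δ ≈ 0.887.
p = a·p₁ + b·p₂ ≈ (0.623, 0.364, 0.692); φ = arcsin(p_z) ≈ 43.78°, λ = atan2(p_y, p_x) ≈ 30.32°.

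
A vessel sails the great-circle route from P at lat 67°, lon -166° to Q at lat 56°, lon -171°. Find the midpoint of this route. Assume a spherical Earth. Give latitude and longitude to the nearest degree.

From cos δ = sin φ₁ sin φ₂ + cos φ₁ cos φ₂ cos Δλ, the central angle is δ ≈ 0.196 rad (11.2°).
Interpolate at f = 1/2 with slerp weights a = sin((1−f)δ)/sin δ ≈ 0.502, b = sin(fδ)/sin δ ≈ 0.502.
p = a·p₁ + b·p₂ ≈ (-0.468, -0.091, 0.879); φ = arcsin(p_z) ≈ 61.52°, λ = atan2(p_y, p_x) ≈ -168.94°.

≈ lat 62°, lon -169°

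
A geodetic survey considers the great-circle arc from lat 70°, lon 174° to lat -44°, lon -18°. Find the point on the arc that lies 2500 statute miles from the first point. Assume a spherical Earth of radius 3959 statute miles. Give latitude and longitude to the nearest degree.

≈ lat 72°, lon -45°

From cos δ = sin φ₁ sin φ₂ + cos φ₁ cos φ₂ cos Δλ, the central angle is δ ≈ 2.676 rad (153.3°). The total great-circle distance is δ·R ≈ 2.676 × 3959 ≈ 10593 mi, so the target fraction is f = 2500/10593 ≈ 0.236.
Interpolate at f ≈ 0.236 with slerp weights a = sin((1−f)δ)/sin δ ≈ 1.981, b = sin(fδ)/sin δ ≈ 1.314.
p = a·p₁ + b·p₂ ≈ (0.225, -0.221, 0.949); φ = arcsin(p_z) ≈ 71.60°, λ = atan2(p_y, p_x) ≈ -44.51°.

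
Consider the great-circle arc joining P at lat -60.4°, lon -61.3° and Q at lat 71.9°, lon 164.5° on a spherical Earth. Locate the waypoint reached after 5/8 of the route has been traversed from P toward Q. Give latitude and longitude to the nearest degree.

≈ lat 32°, lon -107°

From cos δ = sin φ₁ sin φ₂ + cos φ₁ cos φ₂ cos Δλ, the central angle is δ ≈ 2.775 rad (159.0°).
Interpolate at f = 5/8 with slerp weights a = sin((1−f)δ)/sin δ ≈ 2.405, b = sin(fδ)/sin δ ≈ 2.751.
p = a·p₁ + b·p₂ ≈ (-0.253, -0.814, 0.523); φ = arcsin(p_z) ≈ 31.57°, λ = atan2(p_y, p_x) ≈ -107.28°.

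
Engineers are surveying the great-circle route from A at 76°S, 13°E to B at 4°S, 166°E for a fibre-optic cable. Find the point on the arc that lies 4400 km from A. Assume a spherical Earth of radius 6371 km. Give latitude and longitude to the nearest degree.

≈ 62°S, 154°E

The haversine formula gives a central angle δ ≈ 1.719 rad (98.5°) between the endpoints. The total great-circle distance is δ·R ≈ 1.719 × 6371 ≈ 10950 km, so the target fraction is f = 4400/10950 ≈ 0.402.
Interpolate at f ≈ 0.402 with slerp weights a = sin((1−f)δ)/sin δ ≈ 0.866, b = sin(fδ)/sin δ ≈ 0.644.
p = a·p₁ + b·p₂ ≈ (-0.419, 0.203, -0.885); φ = arcsin(p_z) ≈ -62.25°, λ = atan2(p_y, p_x) ≈ 154.22°.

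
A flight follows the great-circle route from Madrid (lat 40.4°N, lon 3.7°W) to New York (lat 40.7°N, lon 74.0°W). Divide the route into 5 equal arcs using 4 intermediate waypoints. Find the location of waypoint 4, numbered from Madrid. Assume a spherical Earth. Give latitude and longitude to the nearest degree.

Convert each endpoint to a unit vector on the sphere (x = cos φ cos λ, y = cos φ sin λ, z = sin φ).
The central angle between the endpoints is δ = arccos(p₁·p₂) ≈ 0.906 rad (51.9°).
Interpolate at f = 4/5 with slerp weights a = sin((1−f)δ)/sin δ ≈ 0.229, b = sin(fδ)/sin δ ≈ 0.842.
p = a·p₁ + b·p₂ ≈ (0.350, -0.625, 0.698); φ = arcsin(p_z) ≈ 44.24°, λ = atan2(p_y, p_x) ≈ -60.76°.

≈ lat 44°N, lon 61°W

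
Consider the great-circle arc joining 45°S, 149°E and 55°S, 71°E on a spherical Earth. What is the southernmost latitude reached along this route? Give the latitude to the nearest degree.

The great circle lies in the plane with unit normal n̂ = (p₁ × p₂)/|p₁ × p₂|.
Here n̂_z ≈ -0.530; the vertex latitude is φ_max = arccos|n̂_z| ≈ 58.0°.
Check via Clairaut: cos φ_max = |cos φ₁| · sin C = cos(45.0°)·sin(131.4°) ≈ 0.530, again giving ≈ 58.0°.

≈ 58°S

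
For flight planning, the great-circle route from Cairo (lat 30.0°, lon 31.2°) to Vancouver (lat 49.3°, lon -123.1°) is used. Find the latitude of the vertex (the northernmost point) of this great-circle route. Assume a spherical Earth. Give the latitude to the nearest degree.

The great circle lies in the plane with unit normal n̂ = (p₁ × p₂)/|p₁ × p₂|.
Here n̂_z ≈ -0.247; the vertex latitude is φ_max = arccos|n̂_z| ≈ 75.7°.
Check via Clairaut: cos φ_max = |cos φ₁| · sin C = cos(30.0°)·sin(16.6°) ≈ 0.247, again giving ≈ 75.7°.

≈ 76°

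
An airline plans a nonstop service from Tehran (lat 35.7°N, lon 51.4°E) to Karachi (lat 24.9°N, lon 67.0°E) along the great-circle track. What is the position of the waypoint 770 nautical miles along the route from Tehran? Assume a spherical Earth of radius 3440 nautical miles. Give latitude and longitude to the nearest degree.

Convert each endpoint to a unit vector on the sphere (x = cos φ cos λ, y = cos φ sin λ, z = sin φ).
The central angle between the endpoints is δ = arccos(p₁·p₂) ≈ 0.301 rad (17.2°). The total great-circle distance is δ·R ≈ 0.301 × 3440 ≈ 1034 nmi, so the target fraction is f = 770/1034 ≈ 0.745.
Interpolate at f ≈ 0.745 with slerp weights a = sin((1−f)δ)/sin δ ≈ 0.259, b = sin(fδ)/sin δ ≈ 0.750.
p = a·p₁ + b·p₂ ≈ (0.397, 0.790, 0.467); φ = arcsin(p_z) ≈ 27.83°, λ = atan2(p_y, p_x) ≈ 63.33°.

≈ lat 28°N, lon 63°E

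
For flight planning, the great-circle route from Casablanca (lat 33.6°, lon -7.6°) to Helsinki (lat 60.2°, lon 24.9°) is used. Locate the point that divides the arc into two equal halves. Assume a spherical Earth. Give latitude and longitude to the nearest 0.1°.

Convert each endpoint to a unit vector on the sphere (x = cos φ cos λ, y = cos φ sin λ, z = sin φ).
The central angle between the endpoints is δ = arccos(p₁·p₂) ≈ 0.593 rad (34.0°).
Interpolate at f = 1/2 with slerp weights a = sin((1−f)δ)/sin δ ≈ 0.523, b = sin(fδ)/sin δ ≈ 0.523.
p = a·p₁ + b·p₂ ≈ (0.667, 0.052, 0.743); φ = arcsin(p_z) ≈ 47.99°, λ = atan2(p_y, p_x) ≈ 4.44°.

≈ lat 48.0°, lon 4.4°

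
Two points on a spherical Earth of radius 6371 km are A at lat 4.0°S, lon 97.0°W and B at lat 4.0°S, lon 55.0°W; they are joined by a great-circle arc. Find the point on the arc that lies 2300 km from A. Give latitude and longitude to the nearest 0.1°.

≈ lat 4.3°S, lon 76.3°W

Convert each endpoint to a unit vector on the sphere (x = cos φ cos λ, y = cos φ sin λ, z = sin φ).
The central angle between the endpoints is δ = arccos(p₁·p₂) ≈ 0.731 rad (41.9°). The total great-circle distance is δ·R ≈ 0.731 × 6371 ≈ 4658 km, so the target fraction is f = 2300/4658 ≈ 0.494.
Interpolate at f ≈ 0.494 with slerp weights a = sin((1−f)δ)/sin δ ≈ 0.542, b = sin(fδ)/sin δ ≈ 0.529.
p = a·p₁ + b·p₂ ≈ (0.237, -0.969, -0.075); φ = arcsin(p_z) ≈ -4.28°, λ = atan2(p_y, p_x) ≈ -76.26°.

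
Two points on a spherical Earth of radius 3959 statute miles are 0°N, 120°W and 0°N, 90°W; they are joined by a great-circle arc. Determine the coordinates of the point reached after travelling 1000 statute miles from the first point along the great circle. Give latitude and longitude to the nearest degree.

≈ 0°N, 106°W

Write both endpoints as unit vectors p₁, p₂ with components (cos φ cos λ, cos φ sin λ, sin φ).
The central angle between the endpoints is δ = arccos(p₁·p₂) ≈ 0.524 rad (30.0°). The total great-circle distance is δ·R ≈ 0.524 × 3959 ≈ 2073 mi, so the target fraction is f = 1000/2073 ≈ 0.482.
Interpolate at f ≈ 0.482 with slerp weights a = sin((1−f)δ)/sin δ ≈ 0.535, b = sin(fδ)/sin δ ≈ 0.500.
p = a·p₁ + b·p₂ ≈ (-0.268, -0.964, 0.000); φ = arcsin(p_z) ≈ 0.00°, λ = atan2(p_y, p_x) ≈ -105.53°.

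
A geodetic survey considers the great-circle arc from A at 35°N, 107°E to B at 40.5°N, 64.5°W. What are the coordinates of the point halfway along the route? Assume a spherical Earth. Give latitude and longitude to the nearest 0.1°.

Write both endpoints as unit vectors p₁, p₂ with components (cos φ cos λ, cos φ sin λ, sin φ).
The central angle between the endpoints is δ = arccos(p₁·p₂) ≈ 1.817 rad (104.1°).
Interpolate at f = 1/2 with slerp weights a = sin((1−f)δ)/sin δ ≈ 0.813, b = sin(fδ)/sin δ ≈ 0.813.
p = a·p₁ + b·p₂ ≈ (0.071, 0.079, 0.994); φ = arcsin(p_z) ≈ 83.89°, λ = atan2(p_y, p_x) ≈ 47.84°.

≈ 83.9°N, 47.8°E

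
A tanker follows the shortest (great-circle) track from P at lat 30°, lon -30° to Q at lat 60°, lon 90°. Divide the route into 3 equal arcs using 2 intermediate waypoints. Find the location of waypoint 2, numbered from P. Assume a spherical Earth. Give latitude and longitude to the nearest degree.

The haversine formula gives a central angle δ ≈ 1.353 rad (77.5°) between the endpoints.
Interpolate at f = 2/3 with slerp weights a = sin((1−f)δ)/sin δ ≈ 0.446, b = sin(fδ)/sin δ ≈ 0.803.
p = a·p₁ + b·p₂ ≈ (0.335, 0.208, 0.919); φ = arcsin(p_z) ≈ 66.77°, λ = atan2(p_y, p_x) ≈ 31.91°.

≈ lat 67°, lon 32°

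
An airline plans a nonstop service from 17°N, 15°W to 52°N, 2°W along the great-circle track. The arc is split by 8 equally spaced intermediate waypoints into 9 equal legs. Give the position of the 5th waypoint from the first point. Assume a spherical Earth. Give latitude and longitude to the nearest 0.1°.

Convert each endpoint to a unit vector on the sphere (x = cos φ cos λ, y = cos φ sin λ, z = sin φ).
The central angle between the endpoints is δ = arccos(p₁·p₂) ≈ 0.637 rad (36.5°).
Interpolate at f = 5/9 with slerp weights a = sin((1−f)δ)/sin δ ≈ 0.470, b = sin(fδ)/sin δ ≈ 0.583.
p = a·p₁ + b·p₂ ≈ (0.792, -0.129, 0.596); φ = arcsin(p_z) ≈ 36.61°, λ = atan2(p_y, p_x) ≈ -9.23°.

≈ 36.6°N, 9.2°W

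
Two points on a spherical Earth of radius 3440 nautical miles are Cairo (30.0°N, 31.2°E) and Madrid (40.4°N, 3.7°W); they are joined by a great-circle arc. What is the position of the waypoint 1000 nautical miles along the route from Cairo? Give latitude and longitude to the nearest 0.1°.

Convert each endpoint to a unit vector on the sphere (x = cos φ cos λ, y = cos φ sin λ, z = sin φ).
The central angle between the endpoints is δ = arccos(p₁·p₂) ≈ 0.526 rad (30.1°). The total great-circle distance is δ·R ≈ 0.526 × 3440 ≈ 1808 nmi, so the target fraction is f = 1000/1808 ≈ 0.553.
Interpolate at f ≈ 0.553 with slerp weights a = sin((1−f)δ)/sin δ ≈ 0.464, b = sin(fδ)/sin δ ≈ 0.571.
p = a·p₁ + b·p₂ ≈ (0.778, 0.180, 0.602); φ = arcsin(p_z) ≈ 37.03°, λ = atan2(p_y, p_x) ≈ 13.04°.

≈ (37.0°N, 13.0°E)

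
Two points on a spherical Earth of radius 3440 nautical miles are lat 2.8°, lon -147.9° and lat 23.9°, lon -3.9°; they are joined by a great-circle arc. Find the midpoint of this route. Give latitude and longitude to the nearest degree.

From cos δ = sin φ₁ sin φ₂ + cos φ₁ cos φ₂ cos Δλ, the central angle is δ ≈ 2.373 rad (136.0°).
Interpolate at f = 1/2 with slerp weights a = sin((1−f)δ)/sin δ ≈ 1.334, b = sin(fδ)/sin δ ≈ 1.334.
p = a·p₁ + b·p₂ ≈ (0.088, -0.791, 0.606); φ = arcsin(p_z) ≈ 37.27°, λ = atan2(p_y, p_x) ≈ -83.65°.

≈ lat 37°, lon -84°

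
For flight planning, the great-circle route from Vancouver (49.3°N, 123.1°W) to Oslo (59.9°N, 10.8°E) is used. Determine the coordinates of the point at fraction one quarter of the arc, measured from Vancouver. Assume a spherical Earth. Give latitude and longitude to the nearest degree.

≈ 63°N, 109°W

Write both endpoints as unit vectors p₁, p₂ with components (cos φ cos λ, cos φ sin λ, sin φ).
The central angle between the endpoints is δ = arccos(p₁·p₂) ≈ 1.127 rad (64.6°).
Interpolate at f = 1/4 with slerp weights a = sin((1−f)δ)/sin δ ≈ 0.828, b = sin(fδ)/sin δ ≈ 0.308.
p = a·p₁ + b·p₂ ≈ (-0.143, -0.424, 0.894); φ = arcsin(p_z) ≈ 63.44°, λ = atan2(p_y, p_x) ≈ -108.69°.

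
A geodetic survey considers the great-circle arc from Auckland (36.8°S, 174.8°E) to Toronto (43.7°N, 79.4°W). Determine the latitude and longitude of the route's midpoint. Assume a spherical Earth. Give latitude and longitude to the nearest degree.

Convert each endpoint to a unit vector on the sphere (x = cos φ cos λ, y = cos φ sin λ, z = sin φ).
The central angle between the endpoints is δ = arccos(p₁·p₂) ≈ 2.179 rad (124.9°).
Interpolate at f = 1/2 with slerp weights a = sin((1−f)δ)/sin δ ≈ 1.080, b = sin(fδ)/sin δ ≈ 1.080.
p = a·p₁ + b·p₂ ≈ (-0.718, -0.689, 0.099); φ = arcsin(p_z) ≈ 5.69°, λ = atan2(p_y, p_x) ≈ -136.16°.

≈ (6°N, 136°W)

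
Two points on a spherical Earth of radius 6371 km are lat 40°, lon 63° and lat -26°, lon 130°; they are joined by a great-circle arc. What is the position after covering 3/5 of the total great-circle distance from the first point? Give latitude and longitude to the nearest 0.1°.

≈ lat 1.4°, lon 105.3°

Write both endpoints as unit vectors p₁, p₂ with components (cos φ cos λ, cos φ sin λ, sin φ).
The central angle between the endpoints is δ = arccos(p₁·p₂) ≈ 1.584 rad (90.7°).
Interpolate at f = 3/5 with slerp weights a = sin((1−f)δ)/sin δ ≈ 0.592, b = sin(fδ)/sin δ ≈ 0.814.
p = a·p₁ + b·p₂ ≈ (-0.264, 0.964, 0.024); φ = arcsin(p_z) ≈ 1.37°, λ = atan2(p_y, p_x) ≈ 105.32°.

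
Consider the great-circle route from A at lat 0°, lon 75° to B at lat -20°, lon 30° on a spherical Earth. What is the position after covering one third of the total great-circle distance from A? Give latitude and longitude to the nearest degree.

≈ lat -7°, lon 61°

Write both endpoints as unit vectors p₁, p₂ with components (cos φ cos λ, cos φ sin λ, sin φ).
The central angle between the endpoints is δ = arccos(p₁·p₂) ≈ 0.844 rad (48.4°).
Interpolate at f = 1/3 with slerp weights a = sin((1−f)δ)/sin δ ≈ 0.714, b = sin(fδ)/sin δ ≈ 0.372.
p = a·p₁ + b·p₂ ≈ (0.487, 0.864, -0.127); φ = arcsin(p_z) ≈ -7.30°, λ = atan2(p_y, p_x) ≈ 60.59°.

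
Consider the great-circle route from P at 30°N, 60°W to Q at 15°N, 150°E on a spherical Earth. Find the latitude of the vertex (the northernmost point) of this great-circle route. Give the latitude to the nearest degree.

≈ 59°N

The great circle lies in the plane with unit normal n̂ = (p₁ × p₂)/|p₁ × p₂|.
Here n̂_z ≈ -0.520; the vertex latitude is φ_max = arccos|n̂_z| ≈ 58.6°.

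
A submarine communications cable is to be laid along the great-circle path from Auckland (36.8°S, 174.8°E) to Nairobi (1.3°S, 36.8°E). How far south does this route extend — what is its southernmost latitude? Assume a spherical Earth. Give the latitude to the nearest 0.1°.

≈ 48.8°S

The great circle lies in the plane with unit normal n̂ = (p₁ × p₂)/|p₁ × p₂|.
Here n̂_z ≈ -0.658; the vertex latitude is φ_max = arccos|n̂_z| ≈ 48.8°.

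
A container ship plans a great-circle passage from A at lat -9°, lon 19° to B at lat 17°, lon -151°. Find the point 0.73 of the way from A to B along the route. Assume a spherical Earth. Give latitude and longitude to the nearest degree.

≈ lat 39°, lon -105°

Convert each endpoint to a unit vector on the sphere (x = cos φ cos λ, y = cos φ sin λ, z = sin φ).
The central angle between the endpoints is δ = arccos(p₁·p₂) ≈ 2.922 rad (167.4°).
Interpolate at f = 0.73 with slerp weights a = sin((1−f)δ)/sin δ ≈ 3.253, b = sin(fδ)/sin δ ≈ 3.879.
p = a·p₁ + b·p₂ ≈ (-0.207, -0.752, 0.625); φ = arcsin(p_z) ≈ 38.70°, λ = atan2(p_y, p_x) ≈ -105.37°.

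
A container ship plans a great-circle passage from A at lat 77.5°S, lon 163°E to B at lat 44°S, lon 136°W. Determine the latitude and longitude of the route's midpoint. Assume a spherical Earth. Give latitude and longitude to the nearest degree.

From cos δ = sin φ₁ sin φ₂ + cos φ₁ cos φ₂ cos Δλ, the central angle is δ ≈ 0.717 rad (41.1°).
Interpolate at f = 1/2 with slerp weights a = sin((1−f)δ)/sin δ ≈ 0.534, b = sin(fδ)/sin δ ≈ 0.534.
p = a·p₁ + b·p₂ ≈ (-0.387, -0.233, -0.892); φ = arcsin(p_z) ≈ -63.15°, λ = atan2(p_y, p_x) ≈ -148.93°.

≈ lat 63°S, lon 149°W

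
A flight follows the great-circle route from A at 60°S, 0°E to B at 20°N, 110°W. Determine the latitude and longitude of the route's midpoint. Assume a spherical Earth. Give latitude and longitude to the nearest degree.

≈ 30°S, 79°W

Convert each endpoint to a unit vector on the sphere (x = cos φ cos λ, y = cos φ sin λ, z = sin φ).
The central angle between the endpoints is δ = arccos(p₁·p₂) ≈ 2.045 rad (117.2°).
Interpolate at f = 1/2 with slerp weights a = sin((1−f)δ)/sin δ ≈ 0.959, b = sin(fδ)/sin δ ≈ 0.959.
p = a·p₁ + b·p₂ ≈ (0.171, -0.847, -0.503); φ = arcsin(p_z) ≈ -30.18°, λ = atan2(p_y, p_x) ≈ -78.57°.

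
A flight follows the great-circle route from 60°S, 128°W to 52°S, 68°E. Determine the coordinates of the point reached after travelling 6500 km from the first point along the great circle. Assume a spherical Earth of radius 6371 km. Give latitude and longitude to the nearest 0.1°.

Convert each endpoint to a unit vector on the sphere (x = cos φ cos λ, y = cos φ sin λ, z = sin φ).
The central angle between the endpoints is δ = arccos(p₁·p₂) ≈ 1.174 rad (67.3°). The total great-circle distance is δ·R ≈ 1.174 × 6371 ≈ 7479 km, so the target fraction is f = 6500/7479 ≈ 0.869.
Interpolate at f ≈ 0.869 with slerp weights a = sin((1−f)δ)/sin δ ≈ 0.166, b = sin(fδ)/sin δ ≈ 0.924.
p = a·p₁ + b·p₂ ≈ (0.162, 0.462, -0.872); φ = arcsin(p_z) ≈ -60.68°, λ = atan2(p_y, p_x) ≈ 70.68°.

≈ 60.7°S, 70.7°E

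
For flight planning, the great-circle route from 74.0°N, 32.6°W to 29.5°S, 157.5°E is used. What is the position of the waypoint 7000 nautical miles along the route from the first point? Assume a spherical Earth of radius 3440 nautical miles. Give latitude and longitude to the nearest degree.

≈ 11°S, 159°E

Convert each endpoint to a unit vector on the sphere (x = cos φ cos λ, y = cos φ sin λ, z = sin φ).
The central angle between the endpoints is δ = arccos(p₁·p₂) ≈ 2.360 rad (135.2°). The total great-circle distance is δ·R ≈ 2.360 × 3440 ≈ 8117 nmi, so the target fraction is f = 7000/8117 ≈ 0.862.
Interpolate at f ≈ 0.862 with slerp weights a = sin((1−f)δ)/sin δ ≈ 0.453, b = sin(fδ)/sin δ ≈ 1.269.
p = a·p₁ + b·p₂ ≈ (-0.915, 0.355, -0.190); φ = arcsin(p_z) ≈ -10.93°, λ = atan2(p_y, p_x) ≈ 158.78°.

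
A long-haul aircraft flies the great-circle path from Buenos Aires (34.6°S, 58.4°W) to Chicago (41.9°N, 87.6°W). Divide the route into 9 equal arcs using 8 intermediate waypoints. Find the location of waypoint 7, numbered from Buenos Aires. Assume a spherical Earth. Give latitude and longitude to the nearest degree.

Write both endpoints as unit vectors p₁, p₂ with components (cos φ cos λ, cos φ sin λ, sin φ).
The central angle between the endpoints is δ = arccos(p₁·p₂) ≈ 1.415 rad (81.0°).
Interpolate at f = 7/9 with slerp weights a = sin((1−f)δ)/sin δ ≈ 0.313, b = sin(fδ)/sin δ ≈ 0.902.
p = a·p₁ + b·p₂ ≈ (0.163, -0.890, 0.425); φ = arcsin(p_z) ≈ 25.14°, λ = atan2(p_y, p_x) ≈ -79.62°.

≈ 25°N, 80°W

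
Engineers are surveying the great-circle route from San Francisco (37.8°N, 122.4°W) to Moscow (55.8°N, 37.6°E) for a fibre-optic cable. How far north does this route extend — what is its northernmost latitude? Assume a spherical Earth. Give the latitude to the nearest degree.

≈ 81°N

The great circle lies in the plane with unit normal n̂ = (p₁ × p₂)/|p₁ × p₂|.
Here n̂_z ≈ +0.153; the vertex latitude is φ_max = arccos|n̂_z| ≈ 81.2°.
Check via Clairaut: cos φ_max = |cos φ₁| · sin C = cos(37.8°)·sin(11.1°) ≈ 0.153, again giving ≈ 81.2°.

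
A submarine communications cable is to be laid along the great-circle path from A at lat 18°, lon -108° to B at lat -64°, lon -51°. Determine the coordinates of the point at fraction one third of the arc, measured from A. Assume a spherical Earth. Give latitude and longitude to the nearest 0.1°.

≈ lat -11.0°, lon -96.9°

Write both endpoints as unit vectors p₁, p₂ with components (cos φ cos λ, cos φ sin λ, sin φ).
The central angle between the endpoints is δ = arccos(p₁·p₂) ≈ 1.621 rad (92.9°).
Interpolate at f = 1/3 with slerp weights a = sin((1−f)δ)/sin δ ≈ 0.884, b = sin(fδ)/sin δ ≈ 0.515.
p = a·p₁ + b·p₂ ≈ (-0.118, -0.975, -0.190); φ = arcsin(p_z) ≈ -10.96°, λ = atan2(p_y, p_x) ≈ -96.88°.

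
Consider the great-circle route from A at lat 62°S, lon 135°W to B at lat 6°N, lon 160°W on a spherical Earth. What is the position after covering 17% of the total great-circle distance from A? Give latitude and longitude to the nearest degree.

Write both endpoints as unit vectors p₁, p₂ with components (cos φ cos λ, cos φ sin λ, sin φ).
The central angle between the endpoints is δ = arccos(p₁·p₂) ≈ 1.234 rad (70.7°).
Interpolate at f = 0.17 with slerp weights a = sin((1−f)δ)/sin δ ≈ 0.905, b = sin(fδ)/sin δ ≈ 0.221.
p = a·p₁ + b·p₂ ≈ (-0.507, -0.376, -0.776); φ = arcsin(p_z) ≈ -50.90°, λ = atan2(p_y, p_x) ≈ -143.45°.

≈ lat 51°S, lon 143°W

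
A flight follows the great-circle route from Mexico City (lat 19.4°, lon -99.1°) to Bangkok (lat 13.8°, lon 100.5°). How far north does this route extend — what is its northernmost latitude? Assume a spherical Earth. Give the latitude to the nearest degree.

The great circle lies in the plane with unit normal n̂ = (p₁ × p₂)/|p₁ × p₂|.
Here n̂_z ≈ -0.495; the vertex latitude is φ_max = arccos|n̂_z| ≈ 60.4°.
Check via Clairaut: cos φ_max = |cos φ₁| · sin C = cos(19.4°)·sin(31.6°) ≈ 0.495, again giving ≈ 60.4°.

≈ 60°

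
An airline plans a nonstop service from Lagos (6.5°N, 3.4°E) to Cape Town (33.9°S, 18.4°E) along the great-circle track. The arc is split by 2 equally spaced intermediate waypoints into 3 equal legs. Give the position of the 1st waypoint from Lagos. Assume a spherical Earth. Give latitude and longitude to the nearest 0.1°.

≈ 7.0°S, 7.9°E

From cos δ = sin φ₁ sin φ₂ + cos φ₁ cos φ₂ cos Δλ, the central angle is δ ≈ 0.747 rad (42.8°).
Interpolate at f = 1/3 with slerp weights a = sin((1−f)δ)/sin δ ≈ 0.703, b = sin(fδ)/sin δ ≈ 0.363.
p = a·p₁ + b·p₂ ≈ (0.983, 0.136, -0.123); φ = arcsin(p_z) ≈ -7.05°, λ = atan2(p_y, p_x) ≈ 7.90°.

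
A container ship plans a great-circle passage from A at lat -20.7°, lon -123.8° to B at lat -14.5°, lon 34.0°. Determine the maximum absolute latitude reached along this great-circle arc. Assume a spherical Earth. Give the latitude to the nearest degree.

The great circle lies in the plane with unit normal n̂ = (p₁ × p₂)/|p₁ × p₂|.
Here n̂_z ≈ +0.517; the vertex latitude is φ_max = arccos|n̂_z| ≈ 58.8°.

≈ -59°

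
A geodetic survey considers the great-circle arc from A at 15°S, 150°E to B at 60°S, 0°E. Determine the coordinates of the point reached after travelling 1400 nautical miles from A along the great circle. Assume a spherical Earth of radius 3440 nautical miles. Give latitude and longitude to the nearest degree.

Convert each endpoint to a unit vector on the sphere (x = cos φ cos λ, y = cos φ sin λ, z = sin φ).
The central angle between the endpoints is δ = arccos(p₁·p₂) ≈ 1.766 rad (101.2°). The total great-circle distance is δ·R ≈ 1.766 × 3440 ≈ 6076 nmi, so the target fraction is f = 1400/6076 ≈ 0.230.
Interpolate at f ≈ 0.230 with slerp weights a = sin((1−f)δ)/sin δ ≈ 0.997, b = sin(fδ)/sin δ ≈ 0.404.
p = a·p₁ + b·p₂ ≈ (-0.632, 0.481, -0.607); φ = arcsin(p_z) ≈ -37.40°, λ = atan2(p_y, p_x) ≈ 142.70°.

≈ 37°S, 143°E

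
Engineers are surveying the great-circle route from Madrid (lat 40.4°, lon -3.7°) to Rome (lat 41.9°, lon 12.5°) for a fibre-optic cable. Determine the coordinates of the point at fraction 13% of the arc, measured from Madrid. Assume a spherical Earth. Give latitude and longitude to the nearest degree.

The haversine formula gives a central angle δ ≈ 0.214 rad (12.3°) between the endpoints.
Interpolate at f = 0.13 with slerp weights a = sin((1−f)δ)/sin δ ≈ 0.872, b = sin(fδ)/sin δ ≈ 0.131.
p = a·p₁ + b·p₂ ≈ (0.758, -0.022, 0.652); φ = arcsin(p_z) ≈ 40.72°, λ = atan2(p_y, p_x) ≈ -1.64°.

≈ lat 41°, lon -2°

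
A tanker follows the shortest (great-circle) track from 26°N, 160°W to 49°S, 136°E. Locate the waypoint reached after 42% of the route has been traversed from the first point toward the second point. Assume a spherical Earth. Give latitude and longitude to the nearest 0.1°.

≈ 7.1°S, 177.7°E

The haversine formula gives a central angle δ ≈ 1.643 rad (94.1°) between the endpoints.
Interpolate at f = 0.42 with slerp weights a = sin((1−f)δ)/sin δ ≈ 0.817, b = sin(fδ)/sin δ ≈ 0.638.
p = a·p₁ + b·p₂ ≈ (-0.992, 0.040, -0.123); φ = arcsin(p_z) ≈ -7.09°, λ = atan2(p_y, p_x) ≈ 177.71°.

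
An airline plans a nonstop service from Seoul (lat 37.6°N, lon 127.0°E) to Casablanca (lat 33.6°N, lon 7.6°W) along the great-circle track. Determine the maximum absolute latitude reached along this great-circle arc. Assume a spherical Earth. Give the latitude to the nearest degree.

≈ 62°N

The great circle lies in the plane with unit normal n̂ = (p₁ × p₂)/|p₁ × p₂|.
Here n̂_z ≈ -0.474; the vertex latitude is φ_max = arccos|n̂_z| ≈ 61.7°.
Check via Clairaut: cos φ_max = |cos φ₁| · sin C = cos(37.6°)·sin(36.7°) ≈ 0.474, again giving ≈ 61.7°.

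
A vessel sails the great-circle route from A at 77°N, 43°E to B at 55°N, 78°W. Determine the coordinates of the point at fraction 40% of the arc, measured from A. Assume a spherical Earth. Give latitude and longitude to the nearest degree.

Convert each endpoint to a unit vector on the sphere (x = cos φ cos λ, y = cos φ sin λ, z = sin φ).
The central angle between the endpoints is δ = arccos(p₁·p₂) ≈ 0.750 rad (43.0°).
Interpolate at f = 0.40 with slerp weights a = sin((1−f)δ)/sin δ ≈ 0.638, b = sin(fδ)/sin δ ≈ 0.434.
p = a·p₁ + b·p₂ ≈ (0.157, -0.145, 0.977); φ = arcsin(p_z) ≈ 77.66°, λ = atan2(p_y, p_x) ≈ -42.85°.

≈ 78°N, 43°W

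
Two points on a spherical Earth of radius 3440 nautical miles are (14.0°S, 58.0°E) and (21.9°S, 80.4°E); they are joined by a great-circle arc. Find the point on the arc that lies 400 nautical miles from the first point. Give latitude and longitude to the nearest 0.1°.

Convert each endpoint to a unit vector on the sphere (x = cos φ cos λ, y = cos φ sin λ, z = sin φ).
The central angle between the endpoints is δ = arccos(p₁·p₂) ≈ 0.396 rad (22.7°). The total great-circle distance is δ·R ≈ 0.396 × 3440 ≈ 1363 nmi, so the target fraction is f = 400/1363 ≈ 0.294.
Interpolate at f ≈ 0.294 with slerp weights a = sin((1−f)δ)/sin δ ≈ 0.716, b = sin(fδ)/sin δ ≈ 0.301.
p = a·p₁ + b·p₂ ≈ (0.415, 0.864, -0.285); φ = arcsin(p_z) ≈ -16.58°, λ = atan2(p_y, p_x) ≈ 64.37°.

≈ (16.6°S, 64.4°E)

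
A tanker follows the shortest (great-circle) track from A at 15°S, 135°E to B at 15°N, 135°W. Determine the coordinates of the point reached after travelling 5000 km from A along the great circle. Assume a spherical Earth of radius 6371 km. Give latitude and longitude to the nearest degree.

Write both endpoints as unit vectors p₁, p₂ with components (cos φ cos λ, cos φ sin λ, sin φ).
The central angle between the endpoints is δ = arccos(p₁·p₂) ≈ 1.638 rad (93.8°). The total great-circle distance is δ·R ≈ 1.638 × 6371 ≈ 10435 km, so the target fraction is f = 5000/10435 ≈ 0.479.
Interpolate at f ≈ 0.479 with slerp weights a = sin((1−f)δ)/sin δ ≈ 0.755, b = sin(fδ)/sin δ ≈ 0.708.
p = a·p₁ + b·p₂ ≈ (-0.999, 0.032, -0.012); φ = arcsin(p_z) ≈ -0.69°, λ = atan2(p_y, p_x) ≈ 178.17°.

≈ 1°S, 178°E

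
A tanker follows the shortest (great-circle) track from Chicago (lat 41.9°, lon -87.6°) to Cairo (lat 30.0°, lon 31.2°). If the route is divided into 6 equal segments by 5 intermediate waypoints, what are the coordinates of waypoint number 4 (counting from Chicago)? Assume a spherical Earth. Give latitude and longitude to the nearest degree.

≈ lat 49°, lon 2°

Convert each endpoint to a unit vector on the sphere (x = cos φ cos λ, y = cos φ sin λ, z = sin φ).
The central angle between the endpoints is δ = arccos(p₁·p₂) ≈ 1.547 rad (88.7°).
Interpolate at f = 4/6 with slerp weights a = sin((1−f)δ)/sin δ ≈ 0.493, b = sin(fδ)/sin δ ≈ 0.858.
p = a·p₁ + b·p₂ ≈ (0.651, 0.018, 0.759); φ = arcsin(p_z) ≈ 49.35°, λ = atan2(p_y, p_x) ≈ 1.60°.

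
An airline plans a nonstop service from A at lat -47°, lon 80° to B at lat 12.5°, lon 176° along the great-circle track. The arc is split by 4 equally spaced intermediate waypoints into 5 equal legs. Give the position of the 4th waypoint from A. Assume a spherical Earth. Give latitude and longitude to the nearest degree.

≈ lat -3°, lon 162°

The haversine formula gives a central angle δ ≈ 1.801 rad (103.2°) between the endpoints.
Interpolate at f = 4/5 with slerp weights a = sin((1−f)δ)/sin δ ≈ 0.362, b = sin(fδ)/sin δ ≈ 1.018.
p = a·p₁ + b·p₂ ≈ (-0.949, 0.312, -0.044); φ = arcsin(p_z) ≈ -2.54°, λ = atan2(p_y, p_x) ≈ 161.78°.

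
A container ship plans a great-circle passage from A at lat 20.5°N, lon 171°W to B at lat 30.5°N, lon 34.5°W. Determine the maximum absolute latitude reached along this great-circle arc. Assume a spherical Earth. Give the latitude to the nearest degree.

The great circle lies in the plane with unit normal n̂ = (p₁ × p₂)/|p₁ × p₂|.
Here n̂_z ≈ +0.608; the vertex latitude is φ_max = arccos|n̂_z| ≈ 52.5°.

≈ 53°N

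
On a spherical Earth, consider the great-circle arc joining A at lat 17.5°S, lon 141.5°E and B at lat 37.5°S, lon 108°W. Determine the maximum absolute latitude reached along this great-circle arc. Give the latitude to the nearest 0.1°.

≈ 44.7°S

The great circle lies in the plane with unit normal n̂ = (p₁ × p₂)/|p₁ × p₂|.
Here n̂_z ≈ +0.711; the vertex latitude is φ_max = arccos|n̂_z| ≈ 44.7°.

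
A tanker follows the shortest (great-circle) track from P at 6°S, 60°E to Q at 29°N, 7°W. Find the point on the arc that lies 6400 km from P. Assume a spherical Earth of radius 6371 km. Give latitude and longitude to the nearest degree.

≈ 23°N, 9°E

From cos δ = sin φ₁ sin φ₂ + cos φ₁ cos φ₂ cos Δλ, the central angle is δ ≈ 1.277 rad (73.2°). The total great-circle distance is δ·R ≈ 1.277 × 6371 ≈ 8138 km, so the target fraction is f = 6400/8138 ≈ 0.786.
Interpolate at f ≈ 0.786 with slerp weights a = sin((1−f)δ)/sin δ ≈ 0.282, b = sin(fδ)/sin δ ≈ 0.882.
p = a·p₁ + b·p₂ ≈ (0.905, 0.148, 0.398); φ = arcsin(p_z) ≈ 23.45°, λ = atan2(p_y, p_x) ≈ 9.32°.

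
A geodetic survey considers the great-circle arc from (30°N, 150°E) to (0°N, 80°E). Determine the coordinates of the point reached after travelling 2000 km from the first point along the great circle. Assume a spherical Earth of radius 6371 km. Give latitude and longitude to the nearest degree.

≈ (25°N, 130°E)

The haversine formula gives a central angle δ ≈ 1.270 rad (72.8°) between the endpoints. The total great-circle distance is δ·R ≈ 1.270 × 6371 ≈ 8092 km, so the target fraction is f = 2000/8092 ≈ 0.247.
Interpolate at f ≈ 0.247 with slerp weights a = sin((1−f)δ)/sin δ ≈ 0.855, b = sin(fδ)/sin δ ≈ 0.323.
p = a·p₁ + b·p₂ ≈ (-0.585, 0.689, 0.428); φ = arcsin(p_z) ≈ 25.32°, λ = atan2(p_y, p_x) ≈ 130.36°.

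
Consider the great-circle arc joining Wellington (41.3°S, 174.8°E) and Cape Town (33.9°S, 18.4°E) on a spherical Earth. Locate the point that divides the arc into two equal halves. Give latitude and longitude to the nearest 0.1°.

The haversine formula gives a central angle δ ≈ 1.776 rad (101.7°) between the endpoints.
Interpolate at f = 1/2 with slerp weights a = sin((1−f)δ)/sin δ ≈ 0.792, b = sin(fδ)/sin δ ≈ 0.792.
p = a·p₁ + b·p₂ ≈ (0.031, 0.261, -0.965); φ = arcsin(p_z) ≈ -74.73°, λ = atan2(p_y, p_x) ≈ 83.19°.

≈ 74.7°S, 83.2°E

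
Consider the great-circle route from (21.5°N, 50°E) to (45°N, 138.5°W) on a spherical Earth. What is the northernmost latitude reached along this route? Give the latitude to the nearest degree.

≈ 84°N

The great circle lies in the plane with unit normal n̂ = (p₁ × p₂)/|p₁ × p₂|.
Here n̂_z ≈ +0.106; the vertex latitude is φ_max = arccos|n̂_z| ≈ 83.9°.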